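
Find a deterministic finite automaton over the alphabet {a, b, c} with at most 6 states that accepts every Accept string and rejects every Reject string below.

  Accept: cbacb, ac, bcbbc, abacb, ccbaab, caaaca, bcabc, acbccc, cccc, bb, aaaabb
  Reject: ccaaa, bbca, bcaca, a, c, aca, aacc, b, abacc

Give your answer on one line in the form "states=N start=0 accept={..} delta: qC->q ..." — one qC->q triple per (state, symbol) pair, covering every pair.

states=6 start=0 accept={0,3,5} delta: 0a->1 0b->1 0c->1 1a->2 1b->0 1c->3 2a->1 2b->1 2c->4 3a->4 3b->5 3c->1 4a->0 4b->1 4c->1 5a->0 5b->1 5c->0

State merging on the prefix tree: take the shortest (then alphabetical) example prefix whose next move is undefined and point that move at state 0, else 1, else 2, ...; a target is out if some Accept/Reject pair would then sit in one state with the same input left (inseparable). If every existing state is out, open a new one.
a: 0a undefined. 0a->0: no, ac/c meet in 0 with "c" left. Open state 1: 0a->1.
b: 0b undefined. 0b->0: no, bb/b meet in 0. 0b->1: ok.
c: 0c undefined. 0c->0: no, cccc/c meet in 0. 0c->1: ok.
aa: 1a undefined. 1a->0: no, ac/aacc meet in 1 with "c" left. 1a->1: no, caaaca/aca meet in 1 with "ca" left. Open state 2: 1a->2.
ab: 1b undefined. 1b->0: ok.
ac: 1c undefined. 1c->0: no, cbacb/bcaca meet in 1. 1c->1: no, ac/a meet in 1. 1c->2: no, ac/bbca meet in 2. Open state 3: 1c->3.
aaa: 2a undefined. 2a->0: no, caaaca/aca meet in 3 with "a" left. 2a->1: ok.
aac: 2c undefined. 2c->0: no, caaaca/a meet in 1. 2c->1: no, ac/aacc meet in 3. 2c->2: no, caaaca/a meet in 1. 2c->3: no, caaaca/aca meet in 3 with "a" left. Open state 4: 2c->4.
aca: 3a undefined. 3a->0: no, bb/aca meet in 0. 3a->1: no, bcabc/ccaaa meet in 1. 3a->2: no, caaaca/bcaca meet in 4 with "a" left. 3a->3: no, ac/ccaaa meet in 3. 3a->4: ok.
acb: 3b undefined. 3b->0: no, acbccc/abacc meet in 3 with "c" left. 3b->1: no, cbacb/a meet in 1. 3b->2: no, cbacb/bbca meet in 2. 3b->3: no, bcbbc/abacc meet in 3 with "c" left. 3b->4: no, cbacb/aca meet in 4. Open state 5: 3b->5.
ccc: 3c undefined. 3c->0: no, cccc/a meet in 1. 3c->1: ok.
aacc: 4c undefined. 4c->0: no, bb/aacc meet in 0. 4c->1: ok.
acbc: 5c undefined. 5c->0: ok.
bcab: 4b undefined. 4b->0: no, bcabc/a meet in 1. 4b->1: ok.
bcbb: 5b undefined. 5b->0: no, bcbbc/a meet in 1. 5b->1: ok.
ccaa: 4a undefined. 4a->0: ok.
ccba: 5a undefined. 5a->0: ok.
aaaab: 2b undefined. 2b->0: no, aaaabb/ccaaa meet in 1. 2b->1: ok.
All examples now run through 6 states with every (state, symbol) defined. Accept strings end in {0,3,5}, Reject strings end in {1,2,4}; accept={0,3,5}.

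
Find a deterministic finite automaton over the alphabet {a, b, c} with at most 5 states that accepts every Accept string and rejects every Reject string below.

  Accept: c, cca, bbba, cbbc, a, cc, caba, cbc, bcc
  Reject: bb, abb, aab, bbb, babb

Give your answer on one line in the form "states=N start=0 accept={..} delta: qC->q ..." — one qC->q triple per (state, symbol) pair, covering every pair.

states=2 start=0 accept={0} delta: 0a->0 0b->1 0c->0 1a->0 1b->1 1c->0

Grow the machine one transition at a time. Run the examples from 0; the earliest place one falls off (shortest prefix, ties alphabetical) gets sent to the lowest-numbered state that keeps every Accept/Reject pair distinguishable — a pair clashes when both reach the same state with identical unread suffix — and to a fresh state only if none does.
a: 0a undefined. 0a->0: ok.
b: 0b undefined. 0b->0: no, bbba/bb meet in 0. Open state 1: 0b->1.
c: 0c undefined. 0c->0: ok.
ba: 1a undefined. 1a->0: ok.
bb: 1b undefined. 1b->0: no, c/bb meet in 0. 1b->1: ok.
bc: 1c undefined. 1c->0: ok.
All examples now run through 2 states with every (state, symbol) defined. Accept strings end in {0}, Reject strings end in {1}; accept={0}.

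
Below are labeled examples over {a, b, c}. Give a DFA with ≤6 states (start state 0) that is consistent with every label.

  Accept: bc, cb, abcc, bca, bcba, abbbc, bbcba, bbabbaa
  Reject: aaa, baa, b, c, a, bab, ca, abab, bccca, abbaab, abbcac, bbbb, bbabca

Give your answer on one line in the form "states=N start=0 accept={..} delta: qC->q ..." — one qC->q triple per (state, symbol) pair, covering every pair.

states=5 start=0 accept={2,4} delta: 0a->0 0b->1 0c->1 1a->0 1b->2 1c->2 2a->2 2b->3 2c->4 3a->2 3b->3 3c->4 4a->0 4b->2 4c->0

Fold the examples into a partial DFA from state 0: repeatedly fix the first undefined (state, symbol) met by the shortest-then-alphabetical prefix, trying targets in increasing order and rejecting any under which an Accept and a Reject string meet in one state with the same remainder; add a state when all current targets are rejected. Accepting states are where Accept strings end.
a: 0a undefined. 0a->0: ok.
b: 0b undefined. 0b->0: no, bc/c meet in 0 with "c" left. Open state 1: 0b->1.
c: 0c undefined. 0c->0: no, cb/b meet in 1. 0c->1: ok.
ba: 1a undefined. 1a->0: ok.
bb: 1b undefined. 1b->0: no, cb/aaa meet in 0. 1b->1: no, cb/b meet in 1. Open state 2: 1b->2.
bc: 1c undefined. 1c->0: no, bc/aaa meet in 0. 1c->1: no, bc/b meet in 1. 1c->2: ok.
bba: 2a undefined. 2a->0: no, bca/aaa meet in 0. 2a->1: no, bca/b meet in 1. 2a->2: ok.
bbb: 2b undefined. 2b->0: no, bcba/aaa meet in 0. 2b->1: no, bc/bbbb meet in 2. 2b->2: no, bc/abbaab meet in 2. Open state 3: 2b->3.
bbc: 2c undefined. 2c->0: no, abcc/aaa meet in 0. 2c->1: no, bc/bccca meet in 2. 2c->2: no, bc/bccca meet in 2. 2c->3: no, abcc/abbaab meet in 3. Open state 4: 2c->4.
bbbb: 3b undefined. 3b->0: no, bbabbaa/aaa meet in 0. 3b->1: no, bbabbaa/aaa meet in 0. 3b->2: no, bc/bbbb meet in 2. 3b->3: ok.
bbcb: 4b undefined. 4b->0: no, bbcba/aaa meet in 0. 4b->1: no, bbcba/aaa meet in 0. 4b->2: ok.
bcba: 3a undefined. 3a->0: no, bcba/aaa meet in 0. 3a->1: no, bcba/b meet in 1. 3a->2: ok.
bccc: 4c undefined. 4c->0: ok.
abbbc: 3c undefined. 3c->0: no, abbbc/aaa meet in 0. 3c->1: no, abbbc/b meet in 1. 3c->2: no, bc/bbabca meet in 2. 3c->3: no, bc/bbabca meet in 2. 3c->4: ok.
abbca: 4a undefined. 4a->0: ok.
All examples now run through 5 states with every (state, symbol) defined. Accept strings end in {2,4}, Reject strings end in {0,1,3}; accept={2,4}.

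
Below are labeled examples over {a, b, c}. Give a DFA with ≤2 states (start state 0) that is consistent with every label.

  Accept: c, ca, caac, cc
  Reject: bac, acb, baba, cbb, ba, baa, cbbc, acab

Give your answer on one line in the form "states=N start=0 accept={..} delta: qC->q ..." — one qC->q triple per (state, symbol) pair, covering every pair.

Grow the machine one transition at a time. Run the examples from 0; the earliest place one falls off (shortest prefix, ties alphabetical) gets sent to the lowest-numbered state that keeps every Accept/Reject pair distinguishable — a pair clashes when both reach the same state with identical unread suffix — and to a fresh state only if none does.
a: 0a undefined. 0a->0: ok.
b: 0b undefined. 0b->0: no, c/bac meet in 0 with "c" left. Open state 1: 0b->1.
c: 0c undefined. 0c->0: ok.
ba: 1a undefined. 1a->0: no, c/bac meet in 0. 1a->1: ok.
bab: 1b undefined. 1b->0: no, c/baba meet in 0. 1b->1: ok.
bac: 1c undefined. 1c->0: no, c/bac meet in 0. 1c->1: ok.
All examples now run through 2 states with every (state, symbol) defined. Accept strings end in {0}, Reject strings end in {1}; accept={0}.

states=2 start=0 accept={0} delta: 0a->0 0b->1 0c->0 1a->1 1b->1 1c->1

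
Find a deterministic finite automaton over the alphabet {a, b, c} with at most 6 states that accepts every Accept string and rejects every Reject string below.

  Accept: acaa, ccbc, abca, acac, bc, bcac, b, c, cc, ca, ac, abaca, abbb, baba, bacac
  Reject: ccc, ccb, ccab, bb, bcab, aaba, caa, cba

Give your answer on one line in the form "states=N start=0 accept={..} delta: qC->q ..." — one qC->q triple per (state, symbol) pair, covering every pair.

states=6 start=0 accept={0,1,2,3} delta: 0a->1 0b->2 0c->1 1a->2 1b->2 1c->3 2a->4 2b->4 2c->1 3a->5 3b->4 3c->4 4a->4 4b->0 4c->0 5a->0 5b->4 5c->0

Fold the examples into a partial DFA from state 0: repeatedly fix the first undefined (state, symbol) met by the shortest-then-alphabetical prefix, trying targets in increasing order and rejecting any under which an Accept and a Reject string meet in one state with the same remainder; add a state when all current targets are rejected. Accepting states are where Accept strings end.
a: 0a undefined. 0a->0: no, acaa/caa meet in 0 with "caa" left. Open state 1: 0a->1.
b: 0b undefined. 0b->0: no, b/bb meet in 0. 0b->1: no, baba/aaba meet in 1 with "aba" left. Open state 2: 0b->2.
c: 0c undefined. 0c->0: no, b/ccb meet in 2. 0c->1: ok.
aa: 1a undefined. 1a->0: no, c/caa meet in 1. 1a->1: no, c/caa meet in 1. 1a->2: ok.
ab: 1b undefined. 1b->0: no, c/cba meet in 1. 1b->1: no, b/cba meet in 2. 1b->2: ok.
ac: 1c undefined. 1c->0: no, acaa/ccb meet in 2. 1c->1: no, acaa/caa meet in 2 with "a" left. 1c->2: no, bc/ccc meet in 2 with "c" left. Open state 3: 1c->3.
ba: 2a undefined. 2a->0: no, baba/caa meet in 0. 2a->1: no, c/caa meet in 1. 2a->2: no, b/caa meet in 2. 2a->3: no, cc/caa meet in 3. Open state 4: 2a->4.
bb: 2b undefined. 2b->0: no, c/aaba meet in 1. 2b->1: no, b/aaba meet in 2. 2b->2: no, b/bb meet in 2. 2b->3: no, cc/bb meet in 3. 2b->4: ok.
bc: 2c undefined. 2c->0: no, b/bcab meet in 2. 2c->1: ok.
aca: 3a undefined. 3a->0: no, abca/ccab meet in 2. 3a->1: no, acaa/ccab meet in 2. 3a->2: no, acaa/ccab meet in 4. 3a->3: no, acac/ccc meet in 3 with "c" left. 3a->4: no, acaa/aaba meet in 4 with "a" left. Open state 5: 3a->5.
bab: 4b undefined. 4b->0: ok.
bac: 4c undefined. 4c->0: ok.
ccb: 3b undefined. 3b->0: no, abbb/ccb meet in 0. 3b->1: no, bc/ccb meet in 1. 3b->2: no, abca/ccb meet in 2. 3b->3: no, ccbc/ccc meet in 3 with "c" left. 3b->4: ok.
ccc: 3c undefined. 3c->0: no, ccbc/ccc meet in 0. 3c->1: no, bc/ccc meet in 1. 3c->2: no, abca/ccc meet in 2. 3c->3: no, cc/ccc meet in 3. 3c->4: ok.
aaba: 4a undefined. 4a->0: no, ccbc/aaba meet in 0. 4a->1: no, bc/aaba meet in 1. 4a->2: no, abca/aaba meet in 2. 4a->3: no, cc/aaba meet in 3. 4a->4: ok.
acaa: 5a undefined. 5a->0: ok.
acac: 5c undefined. 5c->0: ok.
ccab: 5b undefined. 5b->0: no, acaa/ccab meet in 0. 5b->1: no, bc/ccab meet in 1. 5b->2: no, abca/ccab meet in 2. 5b->3: no, cc/ccab meet in 3. 5b->4: ok.
All examples now run through 6 states with every (state, symbol) defined. Accept strings end in {0,1,2,3}, Reject strings end in {4}; accept={0,1,2,3}.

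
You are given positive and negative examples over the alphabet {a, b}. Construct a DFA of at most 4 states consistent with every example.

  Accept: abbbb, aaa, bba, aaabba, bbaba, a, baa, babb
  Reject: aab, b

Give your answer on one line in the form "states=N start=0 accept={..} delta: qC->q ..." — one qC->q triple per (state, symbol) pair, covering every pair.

states=2 start=0 accept={0} delta: 0a->0 0b->1 1a->0 1b->0

Grow the machine one transition at a time. Run the examples from 0; the earliest place one falls off (shortest prefix, ties alphabetical) gets sent to the lowest-numbered state that keeps every Accept/Reject pair distinguishable — a pair clashes when both reach the same state with identical unread suffix — and to a fresh state only if none does.
a: 0a undefined. 0a->0: ok.
b: 0b undefined. 0b->0: no, abbbb/aab meet in 0. Open state 1: 0b->1.
ba: 1a undefined. 1a->0: ok.
bb: 1b undefined. 1b->0: ok.
All examples now run through 2 states with every (state, symbol) defined. Accept strings end in {0}, Reject strings end in {1}; accept={0}.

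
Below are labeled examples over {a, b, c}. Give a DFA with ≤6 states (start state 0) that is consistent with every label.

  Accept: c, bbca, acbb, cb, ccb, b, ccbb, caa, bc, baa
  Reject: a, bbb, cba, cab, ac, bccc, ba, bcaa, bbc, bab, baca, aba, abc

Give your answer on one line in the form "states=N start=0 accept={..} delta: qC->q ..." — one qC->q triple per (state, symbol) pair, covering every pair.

states=6 start=0 accept={0,2,5} delta: 0a->1 0b->2 0c->0 1a->0 1b->3 1c->1 2a->4 2b->5 2c->5 3a->1 3b->0 3c->1 4a->0 4b->1 4c->0 5a->0 5b->1 5c->1

Grow the machine one transition at a time. Run the examples from 0; the earliest place one falls off (shortest prefix, ties alphabetical) gets sent to the lowest-numbered state that keeps every Accept/Reject pair distinguishable — a pair clashes when both reach the same state with identical unread suffix — and to a fresh state only if none does.
a: 0a undefined. 0a->0: no, c/ac meet in 0 with "c" left. Open state 1: 0a->1.
b: 0b undefined. 0b->0: no, c/bbc meet in 0 with "c" left. 0b->1: no, b/a meet in 1. Open state 2: 0b->2.
c: 0c undefined. 0c->0: ok.
ab: 1b undefined. 1b->0: no, c/cab meet in 0. 1b->1: no, caa/aba meet in 1 with "a" left. 1b->2: no, cb/cab meet in 2. Open state 3: 1b->3.
ac: 1c undefined. 1c->0: no, c/ac meet in 0. 1c->1: ok.
ba: 2a undefined. 2a->0: no, c/cba meet in 0. 2a->1: no, caa/baca meet in 1 with "a" left. 2a->2: no, cb/cba meet in 2. 2a->3: no, acbb/bab meet in 3 with "b" left. Open state 4: 2a->4.
bb: 2b undefined. 2b->0: no, c/bbc meet in 0. 2b->1: no, ccbb/a meet in 1. 2b->2: no, cb/bbb meet in 2. 2b->3: no, acbb/bbb meet in 3 with "b" left. 2b->4: no, bbca/baca meet in 4 with "ca" left. Open state 5: 2b->5.
bc: 2c undefined. 2c->0: no, c/bccc meet in 0. 2c->1: no, bc/a meet in 1. 2c->2: no, cb/bccc meet in 2. 2c->3: no, bc/cab meet in 3. 2c->4: no, bc/cba meet in 4. 2c->5: ok.
aba: 3a undefined. 3a->0: no, c/aba meet in 0. 3a->1: ok.
abc: 3c undefined. 3c->0: no, c/abc meet in 0. 3c->1: ok.
baa: 4a undefined. 4a->0: ok.
bab: 4b undefined. 4b->0: no, c/bab meet in 0. 4b->1: ok.
bac: 4c undefined. 4c->0: ok.
bbb: 5b undefined. 5b->0: no, c/bbb meet in 0. 5b->1: ok.
bbc: 5c undefined. 5c->0: no, c/bccc meet in 0. 5c->1: ok.
bca: 5a undefined. 5a->0: ok.
caa: 1a undefined. 1a->0: ok.
acbb: 3b undefined. 3b->0: ok.
All examples now run through 6 states with every (state, symbol) defined. Accept strings end in {0,2,5}, Reject strings end in {1,3,4}; accept={0,2,5}.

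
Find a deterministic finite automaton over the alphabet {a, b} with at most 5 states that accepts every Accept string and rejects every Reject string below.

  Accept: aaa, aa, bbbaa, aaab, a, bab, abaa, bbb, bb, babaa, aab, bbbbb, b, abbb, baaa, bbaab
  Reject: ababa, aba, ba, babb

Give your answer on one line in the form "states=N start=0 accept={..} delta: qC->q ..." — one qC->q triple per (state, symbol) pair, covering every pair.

states=4 start=0 accept={0,1,3} delta: 0a->0 0b->1 1a->2 1b->0 2a->0 2b->3 3a->2 3b->2

State merging on the prefix tree: take the shortest (then alphabetical) example prefix whose next move is undefined and point that move at state 0, else 1, else 2, ...; a target is out if some Accept/Reject pair would then sit in one state with the same input left (inseparable). If every existing state is out, open a new one.
a: 0a undefined. 0a->0: ok.
b: 0b undefined. 0b->0: no, aaa/ababa meet in 0. Open state 1: 0b->1.
ba: 1a undefined. 1a->0: no, aaa/ababa meet in 0. 1a->1: no, aaab/aba meet in 1. Open state 2: 1a->2.
bb: 1b undefined. 1b->0: ok.
baa: 2a undefined. 2a->0: ok.
bab: 2b undefined. 2b->0: no, aaa/ababa meet in 0. 2b->1: no, aaa/babb meet in 0. 2b->2: no, aaa/ababa meet in 0. Open state 3: 2b->3.
baba: 3a undefined. 3a->0: no, aaa/ababa meet in 0. 3a->1: no, aaab/ababa meet in 1. 3a->2: ok.
babb: 3b undefined. 3b->0: no, aaa/babb meet in 0. 3b->1: no, aaab/babb meet in 1. 3b->2: ok.
All examples now run through 4 states with every (state, symbol) defined. Accept strings end in {0,1,3}, Reject strings end in {2}; accept={0,1,3}.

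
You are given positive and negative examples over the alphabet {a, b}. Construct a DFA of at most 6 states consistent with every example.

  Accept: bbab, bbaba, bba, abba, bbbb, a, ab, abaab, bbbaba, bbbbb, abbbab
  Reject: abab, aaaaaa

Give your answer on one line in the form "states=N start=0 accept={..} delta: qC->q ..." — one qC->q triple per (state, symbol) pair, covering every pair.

states=5 start=0 accept={0,1,2,3} delta: 0a->1 0b->0 1a->2 1b->2 2a->3 2b->0 3a->4 3b->4 4a->3 4b->0

Grow the machine one transition at a time. Run the examples from 0; the earliest place one falls off (shortest prefix, ties alphabetical) gets sent to the lowest-numbered state that keeps every Accept/Reject pair distinguishable — a pair clashes when both reach the same state with identical unread suffix — and to a fresh state only if none does.
a: 0a undefined. 0a->0: no, a/aaaaaa meet in 0. Open state 1: 0a->1.
b: 0b undefined. 0b->0: ok.
aa: 1a undefined. 1a->0: no, bbbb/aaaaaa meet in 0. 1a->1: no, bba/aaaaaa meet in 1. Open state 2: 1a->2.
ab: 1b undefined. 1b->0: no, bbab/abab meet in 0. 1b->1: no, abbbab/abab meet in 2 with "b" left. 1b->2: ok.
aaa: 2a undefined. 2a->0: no, bbaba/abab meet in 0. 2a->1: no, bbab/abab meet in 2. 2a->2: no, bbab/aaaaaa meet in 2. Open state 3: 2a->3.
abb: 2b undefined. 2b->0: ok.
aaaa: 3a undefined. 3a->0: no, bbab/aaaaaa meet in 2. 3a->1: no, bbaba/aaaaaa meet in 3. 3a->2: no, bbab/aaaaaa meet in 2. 3a->3: no, bbaba/aaaaaa meet in 3. Open state 4: 3a->4.
abab: 3b undefined. 3b->0: no, bbbb/abab meet in 0. 3b->1: no, bba/abab meet in 1. 3b->2: no, bbab/abab meet in 2. 3b->3: no, bbaba/abab meet in 3. 3b->4: ok.
aaaaa: 4a undefined. 4a->0: no, bba/aaaaaa meet in 1. 4a->1: no, bbab/aaaaaa meet in 2. 4a->2: no, bbaba/aaaaaa meet in 3. 4a->3: ok.
abaab: 4b undefined. 4b->0: ok.
All examples now run through 5 states with every (state, symbol) defined. Accept strings end in {0,1,2,3}, Reject strings end in {4}; accept={0,1,2,3}.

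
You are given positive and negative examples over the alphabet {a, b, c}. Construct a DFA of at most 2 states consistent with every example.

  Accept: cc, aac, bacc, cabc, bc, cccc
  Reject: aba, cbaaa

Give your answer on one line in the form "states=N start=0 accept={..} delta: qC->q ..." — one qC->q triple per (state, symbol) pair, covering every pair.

Grow the machine one transition at a time. Run the examples from 0; the earliest place one falls off (shortest prefix, ties alphabetical) gets sent to the lowest-numbered state that keeps every Accept/Reject pair distinguishable — a pair clashes when both reach the same state with identical unread suffix — and to a fresh state only if none does.
a: 0a undefined. 0a->0: ok.
b: 0b undefined. 0b->0: ok.
c: 0c undefined. 0c->0: no, cc/aba meet in 0. Open state 1: 0c->1.
ca: 1a undefined. 1a->0: ok.
cb: 1b undefined. 1b->0: ok.
cc: 1c undefined. 1c->0: no, cc/aba meet in 0. 1c->1: ok.
All examples now run through 2 states with every (state, symbol) defined. Accept strings end in {1}, Reject strings end in {0}; accept={1}.

states=2 start=0 accept={1} delta: 0a->0 0b->0 0c->1 1a->0 1b->0 1c->1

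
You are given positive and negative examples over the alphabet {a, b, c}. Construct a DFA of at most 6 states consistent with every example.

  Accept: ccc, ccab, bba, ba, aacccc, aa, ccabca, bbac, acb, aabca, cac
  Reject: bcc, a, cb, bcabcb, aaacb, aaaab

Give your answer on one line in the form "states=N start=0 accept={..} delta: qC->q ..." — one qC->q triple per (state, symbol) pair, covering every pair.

Grow the machine one transition at a time. Run the examples from 0; the earliest place one falls off (shortest prefix, ties alphabetical) gets sent to the lowest-numbered state that keeps every Accept/Reject pair distinguishable — a pair clashes when both reach the same state with identical unread suffix — and to a fresh state only if none does.
a: 0a undefined. 0a->0: no, aa/a meet in 0. Open state 1: 0a->1.
b: 0b undefined. 0b->0: no, bba/a meet in 1. 0b->1: ok.
c: 0c undefined. 0c->0: ok.
aa: 1a undefined. 1a->0: no, acb/aaacb meet in 1 with "cb" left. 1a->1: no, ccab/aaaab meet in 1 with "b" left. Open state 2: 1a->2.
ac: 1c undefined. 1c->0: no, ccc/bcc meet in 0. 1c->1: no, cac/bcc meet in 1. 1c->2: ok.
bb: 1b undefined. 1b->0: no, bba/a meet in 1. 1b->1: no, ccab/a meet in 1. 1b->2: ok.
aaa: 2a undefined. 2a->0: no, ccab/aaaab meet in 2. 2a->1: no, bba/a meet in 1. 2a->2: no, bbac/bcc meet in 2 with "c" left. Open state 3: 2a->3.
aab: 2b undefined. 2b->0: no, aabca/a meet in 1. 2b->1: no, acb/a meet in 1. 2b->2: ok.
aac: 2c undefined. 2c->0: no, ccc/bcc meet in 0. 2c->1: ok.
aaaa: 3a undefined. 3a->0: ok.
aaac: 3c undefined. 3c->0: ok.
bcab: 3b undefined. 3b->0: ok.
All examples now run through 4 states with every (state, symbol) defined. Accept strings end in {0,2,3}, Reject strings end in {1}; accept={0,2,3}.

states=4 start=0 accept={0,2,3} delta: 0a->1 0b->1 0c->0 1a->2 1b->2 1c->2 2a->3 2b->2 2c->1 3a->0 3b->0 3c->0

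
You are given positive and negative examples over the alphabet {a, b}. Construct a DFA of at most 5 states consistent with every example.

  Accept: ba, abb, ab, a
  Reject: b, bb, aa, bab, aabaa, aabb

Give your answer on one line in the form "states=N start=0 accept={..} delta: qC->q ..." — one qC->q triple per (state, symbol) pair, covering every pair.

Grow the machine one transition at a time. Run the examples from 0; the earliest place one falls off (shortest prefix, ties alphabetical) gets sent to the lowest-numbered state that keeps every Accept/Reject pair distinguishable — a pair clashes when both reach the same state with identical unread suffix — and to a fresh state only if none does.
a: 0a undefined. 0a->0: no, abb/bb meet in 0 with "bb" left. Open state 1: 0a->1.
b: 0b undefined. 0b->0: no, ab/bab meet in 1 with "b" left. 0b->1: no, ba/aa meet in 1 with "a" left. Open state 2: 0b->2.
aa: 1a undefined. 1a->0: ok.
ab: 1b undefined. 1b->0: no, abb/b meet in 2. 1b->1: ok.
ba: 2a undefined. 2a->0: no, ba/aa meet in 0. 2a->1: no, ba/bab meet in 1. 2a->2: no, ba/b meet in 2. Open state 3: 2a->3.
bb: 2b undefined. 2b->0: ok.
bab: 3b undefined. 3b->0: ok.
aabaa: 3a undefined. 3a->0: ok.
All examples now run through 4 states with every (state, symbol) defined. Accept strings end in {1,3}, Reject strings end in {0,2}; accept={1,3}.

states=4 start=0 accept={1,3} delta: 0a->1 0b->2 1a->0 1b->1 2a->3 2b->0 3a->0 3b->0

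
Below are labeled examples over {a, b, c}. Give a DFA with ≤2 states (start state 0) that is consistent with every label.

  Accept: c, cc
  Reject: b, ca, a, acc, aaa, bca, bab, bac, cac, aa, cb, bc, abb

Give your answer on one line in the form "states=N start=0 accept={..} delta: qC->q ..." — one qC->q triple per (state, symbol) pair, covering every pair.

states=2 start=0 accept={0} delta: 0a->1 0b->1 0c->0 1a->1 1b->1 1c->1

Fold the examples into a partial DFA from state 0: repeatedly fix the first undefined (state, symbol) met by the shortest-then-alphabetical prefix, trying targets in increasing order and rejecting any under which an Accept and a Reject string meet in one state with the same remainder; add a state when all current targets are rejected. Accepting states are where Accept strings end.
a: 0a undefined. 0a->0: no, cc/acc meet in 0 with "cc" left. Open state 1: 0a->1.
b: 0b undefined. 0b->0: no, c/bc meet in 0 with "c" left. 0b->1: ok.
c: 0c undefined. 0c->0: ok.
aa: 1a undefined. 1a->0: no, c/bac meet in 0. 1a->1: ok.
ab: 1b undefined. 1b->0: no, c/bab meet in 0. 1b->1: ok.
ac: 1c undefined. 1c->0: no, c/acc meet in 0. 1c->1: ok.
All examples now run through 2 states with every (state, symbol) defined. Accept strings end in {0}, Reject strings end in {1}; accept={0}.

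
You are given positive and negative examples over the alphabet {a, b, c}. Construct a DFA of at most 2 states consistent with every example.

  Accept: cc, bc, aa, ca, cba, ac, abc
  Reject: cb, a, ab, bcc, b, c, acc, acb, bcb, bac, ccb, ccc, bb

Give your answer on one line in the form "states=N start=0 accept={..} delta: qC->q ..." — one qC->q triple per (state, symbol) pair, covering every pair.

states=2 start=0 accept={0} delta: 0a->1 0b->1 0c->1 1a->0 1b->1 1c->0

Fold the examples into a partial DFA from state 0: repeatedly fix the first undefined (state, symbol) met by the shortest-then-alphabetical prefix, trying targets in increasing order and rejecting any under which an Accept and a Reject string meet in one state with the same remainder; add a state when all current targets are rejected. Accepting states are where Accept strings end.
a: 0a undefined. 0a->0: no, cc/acc meet in 0 with "cc" left. Open state 1: 0a->1.
b: 0b undefined. 0b->0: no, cc/bcc meet in 0 with "cc" left. 0b->1: ok.
c: 0c undefined. 0c->0: no, cc/c meet in 0. 0c->1: ok.
aa: 1a undefined. 1a->0: ok.
ab: 1b undefined. 1b->0: no, aa/cb meet in 0. 1b->1: ok.
ac: 1c undefined. 1c->0: ok.
All examples now run through 2 states with every (state, symbol) defined. Accept strings end in {0}, Reject strings end in {1}; accept={0}.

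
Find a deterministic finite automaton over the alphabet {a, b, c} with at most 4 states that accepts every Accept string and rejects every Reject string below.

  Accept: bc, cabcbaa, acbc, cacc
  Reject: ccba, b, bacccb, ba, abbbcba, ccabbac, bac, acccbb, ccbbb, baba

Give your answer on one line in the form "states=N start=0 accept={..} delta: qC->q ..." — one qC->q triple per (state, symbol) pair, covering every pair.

Fold the examples into a partial DFA from state 0: repeatedly fix the first undefined (state, symbol) met by the shortest-then-alphabetical prefix, trying targets in increasing order and rejecting any under which an Accept and a Reject string meet in one state with the same remainder; add a state when all current targets are rejected. Accepting states are where Accept strings end.
a: 0a undefined. 0a->0: ok.
b: 0b undefined. 0b->0: no, bc/bac meet in 0 with "c" left. Open state 1: 0b->1.
c: 0c undefined. 0c->0: ok.
ba: 1a undefined. 1a->0: no, cacc/ccba meet in 0. 1a->1: no, bc/bac meet in 1 with "c" left. Open state 2: 1a->2.
bc: 1c undefined. 1c->0: ok.
abb: 1b undefined. 1b->0: no, bc/ccabbac meet in 0. 1b->1: ok.
bab: 2b undefined. 2b->0: no, bc/baba meet in 0. 2b->1: ok.
bac: 2c undefined. 2c->0: no, bc/ccabbac meet in 0. 2c->1: ok.
cabcbaa: 2a undefined. 2a->0: ok.
All examples now run through 3 states with every (state, symbol) defined. Accept strings end in {0}, Reject strings end in {1,2}; accept={0}.

states=3 start=0 accept={0} delta: 0a->0 0b->1 0c->0 1a->2 1b->1 1c->0 2a->0 2b->1 2c->1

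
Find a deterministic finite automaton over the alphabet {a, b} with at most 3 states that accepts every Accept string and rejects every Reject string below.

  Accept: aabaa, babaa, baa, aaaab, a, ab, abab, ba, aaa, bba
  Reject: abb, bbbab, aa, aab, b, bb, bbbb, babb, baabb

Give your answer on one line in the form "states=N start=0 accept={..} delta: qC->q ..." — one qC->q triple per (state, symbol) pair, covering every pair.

states=3 start=0 accept={0,1} delta: 0a->1 0b->2 1a->2 1b->0 2a->0 2b->2

State merging on the prefix tree: take the shortest (then alphabetical) example prefix whose next move is undefined and point that move at state 0, else 1, else 2, ...; a target is out if some Accept/Reject pair would then sit in one state with the same input left (inseparable). If every existing state is out, open a new one.
a: 0a undefined. 0a->0: no, aaaab/aab meet in 0 with "b" left. Open state 1: 0a->1.
b: 0b undefined. 0b->0: no, baa/aa meet in 1 with "a" left. 0b->1: no, a/b meet in 1. Open state 2: 0b->2.
aa: 1a undefined. 1a->0: no, aaaab/aab meet in 2. 1a->1: no, aaaab/aab meet in 1 with "b" left. 1a->2: ok.
ab: 1b undefined. 1b->0: ok.
ba: 2a undefined. 2a->0: ok.
bb: 2b undefined. 2b->0: no, aabaa/abb meet in 2. 2b->1: no, aabaa/bbbab meet in 0. 2b->2: ok.
All examples now run through 3 states with every (state, symbol) defined. Accept strings end in {0,1}, Reject strings end in {2}; accept={0,1}.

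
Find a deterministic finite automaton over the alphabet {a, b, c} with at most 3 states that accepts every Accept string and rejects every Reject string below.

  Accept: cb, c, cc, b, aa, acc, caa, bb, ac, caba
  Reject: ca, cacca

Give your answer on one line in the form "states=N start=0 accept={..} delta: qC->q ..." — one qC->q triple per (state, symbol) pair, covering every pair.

Grow the machine one transition at a time. Run the examples from 0; the earliest place one falls off (shortest prefix, ties alphabetical) gets sent to the lowest-numbered state that keeps every Accept/Reject pair distinguishable — a pair clashes when both reach the same state with identical unread suffix — and to a fresh state only if none does.
a: 0a undefined. 0a->0: ok.
b: 0b undefined. 0b->0: ok.
c: 0c undefined. 0c->0: no, cb/ca meet in 0. Open state 1: 0c->1.
ca: 1a undefined. 1a->0: no, b/ca meet in 0. 1a->1: no, c/ca meet in 1. Open state 2: 1a->2.
cb: 1b undefined. 1b->0: ok.
cc: 1c undefined. 1c->0: ok.
caa: 2a undefined. 2a->0: ok.
cab: 2b undefined. 2b->0: ok.
cac: 2c undefined. 2c->0: ok.
All examples now run through 3 states with every (state, symbol) defined. Accept strings end in {0,1}, Reject strings end in {2}; accept={0,1}.

states=3 start=0 accept={0,1} delta: 0a->0 0b->0 0c->1 1a->2 1b->0 1c->0 2a->0 2b->0 2c->0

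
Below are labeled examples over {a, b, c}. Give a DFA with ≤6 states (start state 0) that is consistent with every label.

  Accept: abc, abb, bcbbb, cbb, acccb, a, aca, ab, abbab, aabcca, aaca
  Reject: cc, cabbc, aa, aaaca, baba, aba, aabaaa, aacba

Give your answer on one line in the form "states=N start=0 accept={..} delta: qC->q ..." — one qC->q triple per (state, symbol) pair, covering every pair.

states=5 start=0 accept={0,1,3} delta: 0a->1 0b->0 0c->1 1a->2 1b->3 1c->2 2a->0 2b->2 2c->4 3a->2 3b->0 3c->0 4a->0 4b->1 4c->0

State merging on the prefix tree: take the shortest (then alphabetical) example prefix whose next move is undefined and point that move at state 0, else 1, else 2, ...; a target is out if some Accept/Reject pair would then sit in one state with the same input left (inseparable). If every existing state is out, open a new one.
a: 0a undefined. 0a->0: no, a/aa meet in 0. Open state 1: 0a->1.
b: 0b undefined. 0b->0: ok.
c: 0c undefined. 0c->0: no, bcbbb/cc meet in 0. 0c->1: ok.
aa: 1a undefined. 1a->0: no, a/cabbc meet in 1. 1a->1: no, a/aa meet in 1. Open state 2: 1a->2.
ab: 1b undefined. 1b->0: no, abc/baba meet in 1. 1b->1: no, abc/cc meet in 1 with "c" left. 1b->2: no, ab/aa meet in 2. Open state 3: 1b->3.
ac: 1c undefined. 1c->0: no, acccb/cc meet in 0. 1c->1: no, a/cc meet in 1. 1c->2: ok.
aaa: 2a undefined. 2a->0: ok.
aab: 2b undefined. 2b->0: no, a/cabbc meet in 1. 2b->1: no, abc/cabbc meet in 3 with "c" left. 2b->2: ok.
aac: 2c undefined. 2c->0: no, a/aacba meet in 1. 2c->1: no, acccb/cc meet in 2. 2c->2: no, acccb/cc meet in 2. 2c->3: no, ab/cabbc meet in 3. Open state 4: 2c->4.
aba: 3a undefined. 3a->0: no, aca/baba meet in 0. 3a->1: no, a/baba meet in 1. 3a->2: ok.
abb: 3b undefined. 3b->0: ok.
abc: 3c undefined. 3c->0: ok.
aaca: 4a undefined. 4a->0: ok.
aacb: 4b undefined. 4b->0: no, a/aacba meet in 1. 4b->1: ok.
accc: 4c undefined. 4c->0: ok.
All examples now run through 5 states with every (state, symbol) defined. Accept strings end in {0,1,3}, Reject strings end in {2,4}; accept={0,1,3}.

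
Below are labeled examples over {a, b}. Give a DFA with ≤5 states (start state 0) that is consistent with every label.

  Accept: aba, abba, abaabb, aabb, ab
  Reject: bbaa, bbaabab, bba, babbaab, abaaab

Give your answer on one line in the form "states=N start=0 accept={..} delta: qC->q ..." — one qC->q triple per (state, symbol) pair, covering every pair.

Fold the examples into a partial DFA from state 0: repeatedly fix the first undefined (state, symbol) met by the shortest-then-alphabetical prefix, trying targets in increasing order and rejecting any under which an Accept and a Reject string meet in one state with the same remainder; add a state when all current targets are rejected. Accepting states are where Accept strings end.
a: 0a undefined. 0a->0: no, abba/bba meet in 0 with "bba" left. Open state 1: 0a->1.
b: 0b undefined. 0b->0: ok.
aa: 1a undefined. 1a->0: no, aabb/bbaa meet in 0. 1a->1: ok.
ab: 1b undefined. 1b->0: no, aba/bbaa meet in 1. 1b->1: no, aba/bbaa meet in 1. Open state 2: 1b->2.
aba: 2a undefined. 2a->0: no, aba/bbaabab meet in 0. 2a->1: no, aba/bbaa meet in 1. 2a->2: no, aabb/bbaabab meet in 2 with "b" left. Open state 3: 2a->3.
abb: 2b undefined. 2b->0: no, abba/bbaa meet in 1. 2b->1: no, abba/bbaa meet in 1. 2b->2: ok.
abaa: 3a undefined. 3a->0: no, abaabb/babbaab meet in 0. 3a->1: no, abaabb/babbaab meet in 2. 3a->2: no, abaabb/babbaab meet in 2. 3a->3: ok.
abaab: 3b undefined. 3b->0: no, abaabb/bbaabab meet in 0. 3b->1: ok.
All examples now run through 4 states with every (state, symbol) defined. Accept strings end in {2,3}, Reject strings end in {1}; accept={2,3}.

states=4 start=0 accept={2,3} delta: 0a->1 0b->0 1a->1 1b->2 2a->3 2b->2 3a->3 3b->1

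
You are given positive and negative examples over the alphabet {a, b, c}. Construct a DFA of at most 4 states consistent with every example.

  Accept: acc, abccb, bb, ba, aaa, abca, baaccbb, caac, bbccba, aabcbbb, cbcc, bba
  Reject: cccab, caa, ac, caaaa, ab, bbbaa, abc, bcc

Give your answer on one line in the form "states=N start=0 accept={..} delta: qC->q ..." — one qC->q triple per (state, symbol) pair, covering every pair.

Grow the machine one transition at a time. Run the examples from 0; the earliest place one falls off (shortest prefix, ties alphabetical) gets sent to the lowest-numbered state that keeps every Accept/Reject pair distinguishable — a pair clashes when both reach the same state with identical unread suffix — and to a fresh state only if none does.
a: 0a undefined. 0a->0: ok.
b: 0b undefined. 0b->0: no, acc/bcc meet in 0 with "cc" left. Open state 1: 0b->1.
c: 0c undefined. 0c->0: no, acc/caa meet in 0. 0c->1: no, acc/abc meet in 1 with "c" left. Open state 2: 0c->2.
ba: 1a undefined. 1a->0: ok.
bb: 1b undefined. 1b->0: no, bb/bbbaa meet in 0. 1b->1: no, bb/ab meet in 1. 1b->2: no, bb/ac meet in 2. Open state 3: 1b->3.
bc: 1c undefined. 1c->0: no, ba/abc meet in 0. 1c->1: ok.
ca: 2a undefined. 2a->0: no, ba/caa meet in 0. 2a->1: no, ba/caa meet in 0. 2a->2: ok.
cb: 2b undefined. 2b->0: ok.
cc: 2c undefined. 2c->0: no, acc/cccab meet in 0. 2c->1: no, acc/cccab meet in 1. 2c->2: no, acc/caa meet in 2. 2c->3: ok.
bba: 3a undefined. 3a->0: ok.
bbb: 3b undefined. 3b->0: no, ba/bbbaa meet in 0. 3b->1: no, ba/bbbaa meet in 0. 3b->2: ok.
bbc: 3c undefined. 3c->0: ok.
All examples now run through 4 states with every (state, symbol) defined. Accept strings end in {0,3}, Reject strings end in {1,2}; accept={0,3}.

states=4 start=0 accept={0,3} delta: 0a->0 0b->1 0c->2 1a->0 1b->3 1c->1 2a->2 2b->0 2c->3 3a->0 3b->2 3c->0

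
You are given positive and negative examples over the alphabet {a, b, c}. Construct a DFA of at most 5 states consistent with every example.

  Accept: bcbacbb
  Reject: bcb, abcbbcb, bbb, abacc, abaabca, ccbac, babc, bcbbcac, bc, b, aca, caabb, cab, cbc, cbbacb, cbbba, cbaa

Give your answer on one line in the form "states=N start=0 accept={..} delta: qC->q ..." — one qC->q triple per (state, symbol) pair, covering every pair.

states=4 start=0 accept={3} delta: 0a->0 0b->0 0c->1 1a->0 1b->2 1c->0 2a->0 2b->3 2c->0 3a->0 3b->0 3c->0

State merging on the prefix tree: take the shortest (then alphabetical) example prefix whose next move is undefined and point that move at state 0, else 1, else 2, ...; a target is out if some Accept/Reject pair would then sit in one state with the same input left (inseparable). If every existing state is out, open a new one.
a: 0a undefined. 0a->0: ok.
b: 0b undefined. 0b->0: ok.
c: 0c undefined. 0c->0: no, bcbacbb/bcb meet in 0. Open state 1: 0c->1.
ca: 1a undefined. 1a->0: ok.
cb: 1b undefined. 1b->0: no, bcbacbb/bcb meet in 0. 1b->1: no, bcbacbb/bcb meet in 1. Open state 2: 1b->2.
cc: 1c undefined. 1c->0: ok.
cba: 2a undefined. 2a->0: ok.
cbb: 2b undefined. 2b->0: no, bcbacbb/bbb meet in 0. 2b->1: no, bcbacbb/ccbac meet in 1. 2b->2: no, bcbacbb/bcb meet in 2. Open state 3: 2b->3.
cbc: 2c undefined. 2c->0: ok.
cbba: 3a undefined. 3a->0: ok.
cbbb: 3b undefined. 3b->0: ok.
bcbbc: 3c undefined. 3c->0: ok.
All examples now run through 4 states with every (state, symbol) defined. Accept strings end in {3}, Reject strings end in {0,1,2}; accept={3}.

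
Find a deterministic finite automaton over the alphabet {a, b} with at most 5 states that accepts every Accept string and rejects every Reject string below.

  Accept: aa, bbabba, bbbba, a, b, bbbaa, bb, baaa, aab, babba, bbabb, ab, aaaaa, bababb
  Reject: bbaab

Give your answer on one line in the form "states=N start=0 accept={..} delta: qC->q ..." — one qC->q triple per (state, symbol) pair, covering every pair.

State merging on the prefix tree: take the shortest (then alphabetical) example prefix whose next move is undefined and point that move at state 0, else 1, else 2, ...; a target is out if some Accept/Reject pair would then sit in one state with the same input left (inseparable). If every existing state is out, open a new one.
a: 0a undefined. 0a->0: ok.
b: 0b undefined. 0b->0: no, aa/bbaab meet in 0. Open state 1: 0b->1.
ba: 1a undefined. 1a->0: ok.
bb: 1b undefined. 1b->0: no, b/bbaab meet in 1. 1b->1: no, b/bbaab meet in 1. Open state 2: 1b->2.
bba: 2a undefined. 2a->0: no, b/bbaab meet in 1. 2a->1: no, b/bbaab meet in 1. 2a->2: ok.
bbb: 2b undefined. 2b->0: no, aa/bbaab meet in 0. 2b->1: no, b/bbaab meet in 1. 2b->2: no, bbabba/bbaab meet in 2. Open state 3: 2b->3.
bbba: 3a undefined. 3a->0: ok.
bbbb: 3b undefined. 3b->0: ok.
All examples now run through 4 states with every (state, symbol) defined. Accept strings end in {0,1,2}, Reject strings end in {3}; accept={0,1,2}.

states=4 start=0 accept={0,1,2} delta: 0a->0 0b->1 1a->0 1b->2 2a->2 2b->3 3a->0 3b->0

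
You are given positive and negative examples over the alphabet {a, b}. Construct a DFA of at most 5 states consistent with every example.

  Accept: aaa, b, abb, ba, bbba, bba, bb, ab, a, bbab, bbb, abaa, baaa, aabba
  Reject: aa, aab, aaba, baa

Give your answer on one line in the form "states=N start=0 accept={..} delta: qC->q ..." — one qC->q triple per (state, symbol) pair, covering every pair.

states=4 start=0 accept={0,1} delta: 0a->1 0b->0 1a->2 1b->1 2a->0 2b->3 3a->2 3b->0

Fold the examples into a partial DFA from state 0: repeatedly fix the first undefined (state, symbol) met by the shortest-then-alphabetical prefix, trying targets in increasing order and rejecting any under which an Accept and a Reject string meet in one state with the same remainder; add a state when all current targets are rejected. Accepting states are where Accept strings end.
a: 0a undefined. 0a->0: no, aaa/aa meet in 0. Open state 1: 0a->1.
b: 0b undefined. 0b->0: ok.
aa: 1a undefined. 1a->0: no, aaa/aaba meet in 1. 1a->1: no, aaa/aa meet in 1. Open state 2: 1a->2.
ab: 1b undefined. 1b->0: no, abaa/aa meet in 2. 1b->1: ok.
aaa: 2a undefined. 2a->0: ok.
aab: 2b undefined. 2b->0: no, aaa/aab meet in 0. 2b->1: no, abb/aab meet in 1. 2b->2: no, aaa/aaba meet in 0. Open state 3: 2b->3.
aaba: 3a undefined. 3a->0: no, aaa/aaba meet in 0. 3a->1: no, abb/aaba meet in 1. 3a->2: ok.
aabb: 3b undefined. 3b->0: ok.
All examples now run through 4 states with every (state, symbol) defined. Accept strings end in {0,1}, Reject strings end in {2,3}; accept={0,1}.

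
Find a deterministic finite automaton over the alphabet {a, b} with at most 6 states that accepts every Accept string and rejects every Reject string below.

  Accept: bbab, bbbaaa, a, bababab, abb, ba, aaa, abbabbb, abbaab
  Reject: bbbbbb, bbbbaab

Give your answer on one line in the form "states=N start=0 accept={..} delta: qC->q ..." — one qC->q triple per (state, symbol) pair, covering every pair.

states=5 start=0 accept={0,1,2,3} delta: 0a->0 0b->1 1a->0 1b->2 2a->0 2b->3 3a->0 3b->4 4a->4 4b->4

State merging on the prefix tree: take the shortest (then alphabetical) example prefix whose next move is undefined and point that move at state 0, else 1, else 2, ...; a target is out if some Accept/Reject pair would then sit in one state with the same input left (inseparable). If every existing state is out, open a new one.
a: 0a undefined. 0a->0: ok.
b: 0b undefined. 0b->0: no, bbab/bbbbbb meet in 0. Open state 1: 0b->1.
ba: 1a undefined. 1a->0: ok.
bb: 1b undefined. 1b->0: no, bbab/bbbbaab meet in 1. 1b->1: no, bbab/bbbbbb meet in 1. Open state 2: 1b->2.
bba: 2a undefined. 2a->0: ok.
bbb: 2b undefined. 2b->0: no, bbab/bbbbaab meet in 1. 2b->1: no, bbab/bbbbaab meet in 1. 2b->2: no, bbab/bbbbaab meet in 1. Open state 3: 2b->3.
bbba: 3a undefined. 3a->0: ok.
bbbb: 3b undefined. 3b->0: no, bbab/bbbbaab meet in 1. 3b->1: no, bbab/bbbbaab meet in 1. 3b->2: no, bbab/bbbbaab meet in 1. 3b->3: no, bbab/bbbbaab meet in 1. Open state 4: 3b->4.
bbbba: 4a undefined. 4a->0: no, bbab/bbbbaab meet in 1. 4a->1: no, bbab/bbbbaab meet in 1. 4a->2: no, bbab/bbbbaab meet in 1. 4a->3: no, bbab/bbbbaab meet in 1. 4a->4: ok.
bbbbb: 4b undefined. 4b->0: no, bbab/bbbbbb meet in 1. 4b->1: no, bbab/bbbbaab meet in 1. 4b->2: no, abb/bbbbaab meet in 2. 4b->3: no, abbabbb/bbbbaab meet in 3. 4b->4: ok.
All examples now run through 5 states with every (state, symbol) defined. Accept strings end in {0,1,2,3}, Reject strings end in {4}; accept={0,1,2,3}.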